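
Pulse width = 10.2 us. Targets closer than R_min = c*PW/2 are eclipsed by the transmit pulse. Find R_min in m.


R_min = 3e8 * 10.2e-6 / 2 = 1530.0 m

1530.0 m


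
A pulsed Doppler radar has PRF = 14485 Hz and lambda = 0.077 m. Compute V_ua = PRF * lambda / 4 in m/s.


V_ua = 14485 * 0.077 / 4 = 278.8 m/s

278.8 m/s


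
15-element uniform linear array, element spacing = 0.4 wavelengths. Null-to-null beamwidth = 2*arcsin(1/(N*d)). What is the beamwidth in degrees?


1/(N*d) = 1/(15*0.4) = 0.166667
BW = 2*arcsin(0.166667) = 19.2 degrees

19.2 degrees


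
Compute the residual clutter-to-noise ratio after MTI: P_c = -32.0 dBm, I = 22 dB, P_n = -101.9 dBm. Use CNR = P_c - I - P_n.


CNR = -32.0 - 22 - (-101.9) = 47.9 dB

47.9 dB


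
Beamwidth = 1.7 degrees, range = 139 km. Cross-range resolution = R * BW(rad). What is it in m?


BW_rad = 0.029670597
CR = 139000 * 0.029670597 = 4124.2 m

4124.2 m


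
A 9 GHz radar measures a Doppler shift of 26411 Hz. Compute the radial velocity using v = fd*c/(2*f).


v = 26411 * 3e8 / (2 * 9000000000.0) = 440.2 m/s

440.2 m/s


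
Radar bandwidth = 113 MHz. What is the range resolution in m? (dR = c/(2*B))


dR = 3e8 / (2 * 113000000.0) = 1.33 m

1.33 m


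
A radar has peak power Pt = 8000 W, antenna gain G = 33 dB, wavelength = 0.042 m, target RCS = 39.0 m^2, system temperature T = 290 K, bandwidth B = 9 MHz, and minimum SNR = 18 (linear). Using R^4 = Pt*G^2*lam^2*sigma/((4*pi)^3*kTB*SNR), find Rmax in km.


G_lin = 10^(33/10) = 1995.262315
R^4 = 8000 * 1995.262315^2 * 0.042^2 * 39.0 / ((4*pi)^3 * 1.38e-23 * 290 * 9000000.0 * 18)
R^4 = 1.70307e18 m^4
R_max = (1.70307e18)^(1/4) = 36125.0 m = 36.1 km

36.1 km


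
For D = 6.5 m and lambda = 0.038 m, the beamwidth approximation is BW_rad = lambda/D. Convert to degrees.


BW_rad = 0.038 / 6.5 = 0.005846
BW_deg = 0.33 degrees

0.33 degrees


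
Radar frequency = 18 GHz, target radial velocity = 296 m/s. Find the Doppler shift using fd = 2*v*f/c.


fd = 2 * 296 * 18000000000.0 / 3e8 = 35520.0 Hz

35520.0 Hz


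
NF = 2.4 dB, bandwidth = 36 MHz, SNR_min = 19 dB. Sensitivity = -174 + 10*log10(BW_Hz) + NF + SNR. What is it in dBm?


10*log10(36000000.0) = 75.56
S = -174 + 75.56 + 2.4 + 19 = -77.0 dBm

-77.0 dBm


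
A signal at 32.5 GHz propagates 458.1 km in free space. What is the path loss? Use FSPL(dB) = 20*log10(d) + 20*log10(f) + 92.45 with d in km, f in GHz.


20*log10(458.1) = 53.22
20*log10(32.5) = 30.24
FSPL = 175.9 dB

175.9 dB


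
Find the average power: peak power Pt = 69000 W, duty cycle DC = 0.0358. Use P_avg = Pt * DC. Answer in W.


P_avg = 69000 * 0.0358 = 2470.2 W

2470.2 W


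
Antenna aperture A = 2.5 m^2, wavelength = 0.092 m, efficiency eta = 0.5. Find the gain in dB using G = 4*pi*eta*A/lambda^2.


G_linear = 4*pi*0.5*2.5/0.092^2 = 1855.86
G_dB = 10*log10(1855.86) = 32.7 dB

32.7 dB


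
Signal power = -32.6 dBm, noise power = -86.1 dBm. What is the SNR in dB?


SNR = -32.6 - (-86.1) = 53.5 dB

53.5 dB


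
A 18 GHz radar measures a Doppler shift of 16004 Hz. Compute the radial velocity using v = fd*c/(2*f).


v = 16004 * 3e8 / (2 * 18000000000.0) = 133.4 m/s

133.4 m/s


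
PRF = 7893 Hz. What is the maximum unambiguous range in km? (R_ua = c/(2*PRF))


R_ua = 3e8 / (2 * 7893) = 19004.2 m = 19.0 km

19.0 km


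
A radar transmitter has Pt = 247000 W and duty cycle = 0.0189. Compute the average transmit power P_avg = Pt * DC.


P_avg = 247000 * 0.0189 = 4668.3 W

4668.3 W


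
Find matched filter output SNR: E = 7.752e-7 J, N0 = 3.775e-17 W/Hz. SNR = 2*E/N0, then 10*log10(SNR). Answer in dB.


SNR_lin = 2 * 7.752e-7 / 3.775e-17 = 4.107e10
SNR_dB = 10*log10(4.107e10) = 106.1 dB

106.1 dB


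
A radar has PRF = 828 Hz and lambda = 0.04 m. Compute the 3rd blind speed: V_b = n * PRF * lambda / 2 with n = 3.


V_blind = 3 * 828 * 0.04 / 2 = 49.7 m/s

49.7 m/s


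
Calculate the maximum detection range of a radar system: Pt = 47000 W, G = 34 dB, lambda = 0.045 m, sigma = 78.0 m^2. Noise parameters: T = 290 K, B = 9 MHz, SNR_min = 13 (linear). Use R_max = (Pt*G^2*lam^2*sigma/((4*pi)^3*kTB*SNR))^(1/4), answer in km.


G_lin = 10^(34/10) = 2511.886432
R^4 = 47000 * 2511.886432^2 * 0.045^2 * 78.0 / ((4*pi)^3 * 1.38e-23 * 290 * 9000000.0 * 13)
R^4 = 5.0411e19 m^4
R_max = (5.0411e19)^(1/4) = 84261.9 m = 84.3 km

84.3 km


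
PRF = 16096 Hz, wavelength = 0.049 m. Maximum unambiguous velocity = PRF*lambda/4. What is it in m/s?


V_ua = 16096 * 0.049 / 4 = 197.2 m/s

197.2 m/s


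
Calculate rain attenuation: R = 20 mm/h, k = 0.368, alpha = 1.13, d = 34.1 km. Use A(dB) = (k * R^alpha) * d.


gamma = 0.368 * 20^1.13 = 10.864549 dB/km
A = 10.864549 * 34.1 = 370.48 dB

370.48 dB


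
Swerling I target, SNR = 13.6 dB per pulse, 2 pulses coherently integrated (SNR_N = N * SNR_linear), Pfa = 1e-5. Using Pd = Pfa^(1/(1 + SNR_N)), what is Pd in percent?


SNR_lin = 10^(13.6/10) = 22.90868
SNR_N = 2 * 22.90868 = 45.81736
1/(1 + SNR_N) = 1/46.81736 = 0.0213596
Pd = (1e-5)^0.0213596 = 0.78199
Pd = 78.2%

78.2%


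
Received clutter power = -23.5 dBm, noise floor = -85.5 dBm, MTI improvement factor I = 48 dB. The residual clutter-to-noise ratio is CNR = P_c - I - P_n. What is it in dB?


CNR = -23.5 - 48 - (-85.5) = 14.0 dB

14.0 dB


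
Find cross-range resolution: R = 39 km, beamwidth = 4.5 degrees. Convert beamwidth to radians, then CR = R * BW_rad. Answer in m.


BW_rad = 0.078539816
CR = 39000 * 0.078539816 = 3063.1 m

3063.1 m


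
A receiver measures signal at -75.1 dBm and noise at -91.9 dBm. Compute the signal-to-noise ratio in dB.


SNR = -75.1 - (-91.9) = 16.8 dB

16.8 dB


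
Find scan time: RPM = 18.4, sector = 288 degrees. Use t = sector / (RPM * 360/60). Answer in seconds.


t = 288 / (18.4 * 360) * 60 = 2.61 s

2.61 s


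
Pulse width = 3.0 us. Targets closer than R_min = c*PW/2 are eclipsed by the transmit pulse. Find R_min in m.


R_min = 3e8 * 3.0e-6 / 2 = 450.0 m

450.0 m


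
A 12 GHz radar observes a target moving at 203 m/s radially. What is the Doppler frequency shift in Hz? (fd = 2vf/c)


fd = 2 * 203 * 12000000000.0 / 3e8 = 16240.0 Hz

16240.0 Hz


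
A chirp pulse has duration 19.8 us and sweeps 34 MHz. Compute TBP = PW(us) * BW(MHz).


TBP = 19.8 * 34 = 673.2

673.2


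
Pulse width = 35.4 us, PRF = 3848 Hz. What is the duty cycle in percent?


DC = 35.4e-6 * 3848 * 100 = 13.62%

13.62%


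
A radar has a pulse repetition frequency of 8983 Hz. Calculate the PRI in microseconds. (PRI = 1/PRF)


PRI = 1/8983 = 0.0001113214 s = 111.3 us

111.3 us


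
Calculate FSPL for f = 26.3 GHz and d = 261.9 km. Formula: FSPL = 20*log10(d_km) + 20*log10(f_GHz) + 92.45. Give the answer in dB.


20*log10(261.9) = 48.36
20*log10(26.3) = 28.4
FSPL = 169.2 dB

169.2 dB


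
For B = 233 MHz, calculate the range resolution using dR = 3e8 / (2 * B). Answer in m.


dR = 3e8 / (2 * 233000000.0) = 0.64 m

0.64 m


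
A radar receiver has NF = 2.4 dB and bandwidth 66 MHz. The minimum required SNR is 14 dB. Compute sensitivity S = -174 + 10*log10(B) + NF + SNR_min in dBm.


10*log10(66000000.0) = 78.2
S = -174 + 78.2 + 2.4 + 14 = -79.4 dBm

-79.4 dBm


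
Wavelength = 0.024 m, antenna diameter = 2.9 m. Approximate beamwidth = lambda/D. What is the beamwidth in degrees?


BW_rad = 0.024 / 2.9 = 0.008276
BW_deg = 0.47 degrees

0.47 degrees


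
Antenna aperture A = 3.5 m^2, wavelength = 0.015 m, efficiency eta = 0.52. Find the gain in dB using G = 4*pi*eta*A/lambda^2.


G_linear = 4*pi*0.52*3.5/0.015^2 = 101647.98
G_dB = 10*log10(101647.98) = 50.1 dB

50.1 dB


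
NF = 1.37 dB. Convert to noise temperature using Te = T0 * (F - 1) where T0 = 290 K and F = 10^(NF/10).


NF_lin = 10^(1.37/10) = 1.370882
Te = 290 * (1.370882 - 1) = 107.6 K

107.6 K


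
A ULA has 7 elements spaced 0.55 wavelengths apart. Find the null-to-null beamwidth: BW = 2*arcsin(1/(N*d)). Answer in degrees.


1/(N*d) = 1/(7*0.55) = 0.25974
BW = 2*arcsin(0.25974) = 30.1 degrees

30.1 degrees


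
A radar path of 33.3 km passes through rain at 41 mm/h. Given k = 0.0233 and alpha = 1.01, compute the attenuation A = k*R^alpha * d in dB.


gamma = 0.0233 * 41^1.01 = 0.991443 dB/km
A = 0.991443 * 33.3 = 33.02 dB

33.02 dB


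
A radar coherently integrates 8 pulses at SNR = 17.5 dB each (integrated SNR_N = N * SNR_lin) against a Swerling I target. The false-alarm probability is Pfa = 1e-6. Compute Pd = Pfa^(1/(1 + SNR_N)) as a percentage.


SNR_lin = 10^(17.5/10) = 56.23413
SNR_N = 8 * 56.23413 = 449.87304
1/(1 + SNR_N) = 1/450.87304 = 0.0022179
Pd = (1e-6)^0.0022179 = 0.96982
Pd = 97.0%

97.0%


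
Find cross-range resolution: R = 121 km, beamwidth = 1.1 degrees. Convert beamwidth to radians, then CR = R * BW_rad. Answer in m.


BW_rad = 0.019198622
CR = 121000 * 0.019198622 = 2323.0 m

2323.0 m


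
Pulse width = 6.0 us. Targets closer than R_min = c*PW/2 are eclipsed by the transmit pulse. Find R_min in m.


R_min = 3e8 * 6.0e-6 / 2 = 900.0 m

900.0 m


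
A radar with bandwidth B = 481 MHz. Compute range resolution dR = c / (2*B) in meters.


dR = 3e8 / (2 * 481000000.0) = 0.31 m

0.31 m


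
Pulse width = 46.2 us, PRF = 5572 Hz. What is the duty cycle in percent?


DC = 46.2e-6 * 5572 * 100 = 25.74%

25.74%


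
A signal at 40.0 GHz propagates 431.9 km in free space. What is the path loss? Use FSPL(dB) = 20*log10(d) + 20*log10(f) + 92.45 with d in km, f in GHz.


20*log10(431.9) = 52.71
20*log10(40.0) = 32.04
FSPL = 177.2 dB

177.2 dB


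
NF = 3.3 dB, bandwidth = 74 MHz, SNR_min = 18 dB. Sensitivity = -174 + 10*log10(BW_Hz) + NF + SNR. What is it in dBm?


10*log10(74000000.0) = 78.69
S = -174 + 78.69 + 3.3 + 18 = -74.0 dBm

-74.0 dBm


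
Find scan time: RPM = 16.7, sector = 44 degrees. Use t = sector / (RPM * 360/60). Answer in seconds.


t = 44 / (16.7 * 360) * 60 = 0.44 s

0.44 s


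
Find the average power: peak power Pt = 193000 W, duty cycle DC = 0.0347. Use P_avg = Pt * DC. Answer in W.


P_avg = 193000 * 0.0347 = 6697.1 W

6697.1 W


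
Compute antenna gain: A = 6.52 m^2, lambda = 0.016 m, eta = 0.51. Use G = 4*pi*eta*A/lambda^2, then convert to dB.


G_linear = 4*pi*0.51*6.52/0.016^2 = 163225.37
G_dB = 10*log10(163225.37) = 52.1 dB

52.1 dB


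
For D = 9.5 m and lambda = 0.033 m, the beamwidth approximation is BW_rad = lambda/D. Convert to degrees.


BW_rad = 0.033 / 9.5 = 0.003474
BW_deg = 0.2 degrees

0.2 degrees


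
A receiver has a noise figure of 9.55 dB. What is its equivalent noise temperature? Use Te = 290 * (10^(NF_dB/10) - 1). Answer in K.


NF_lin = 10^(9.55/10) = 9.015711
Te = 290 * (9.015711 - 1) = 2324.6 K

2324.6 K


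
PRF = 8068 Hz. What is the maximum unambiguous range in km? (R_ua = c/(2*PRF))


R_ua = 3e8 / (2 * 8068) = 18592.0 m = 18.6 km

18.6 km


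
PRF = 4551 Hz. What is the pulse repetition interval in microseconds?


PRI = 1/4551 = 0.0002197319 s = 219.7 us

219.7 us


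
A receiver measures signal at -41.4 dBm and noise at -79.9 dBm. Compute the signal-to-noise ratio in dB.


SNR = -41.4 - (-79.9) = 38.5 dB

38.5 dB


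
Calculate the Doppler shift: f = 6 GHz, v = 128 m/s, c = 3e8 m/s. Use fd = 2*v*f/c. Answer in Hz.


fd = 2 * 128 * 6000000000.0 / 3e8 = 5120.0 Hz

5120.0 Hz


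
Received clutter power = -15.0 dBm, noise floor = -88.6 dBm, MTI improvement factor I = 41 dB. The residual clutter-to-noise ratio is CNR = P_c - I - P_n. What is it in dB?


CNR = -15.0 - 41 - (-88.6) = 32.6 dB

32.6 dB


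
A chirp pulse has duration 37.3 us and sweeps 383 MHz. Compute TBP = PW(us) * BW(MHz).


TBP = 37.3 * 383 = 14285.9

14285.9


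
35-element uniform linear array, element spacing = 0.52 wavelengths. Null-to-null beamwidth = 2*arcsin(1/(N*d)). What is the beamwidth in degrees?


1/(N*d) = 1/(35*0.52) = 0.054945
BW = 2*arcsin(0.054945) = 6.3 degrees

6.3 degrees


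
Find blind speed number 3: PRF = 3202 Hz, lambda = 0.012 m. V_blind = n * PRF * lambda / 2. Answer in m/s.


V_blind = 3 * 3202 * 0.012 / 2 = 57.6 m/s

57.6 m/s


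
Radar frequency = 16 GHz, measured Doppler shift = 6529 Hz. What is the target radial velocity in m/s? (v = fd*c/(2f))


v = 6529 * 3e8 / (2 * 16000000000.0) = 61.2 m/s

61.2 m/s


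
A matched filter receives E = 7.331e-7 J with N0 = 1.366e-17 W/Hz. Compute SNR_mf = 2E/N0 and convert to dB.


SNR_lin = 2 * 7.331e-7 / 1.366e-17 = 1.073e11
SNR_dB = 10*log10(1.073e11) = 110.3 dB

110.3 dB


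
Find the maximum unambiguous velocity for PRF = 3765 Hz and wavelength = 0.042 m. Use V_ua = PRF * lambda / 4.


V_ua = 3765 * 0.042 / 4 = 39.5 m/s

39.5 m/s


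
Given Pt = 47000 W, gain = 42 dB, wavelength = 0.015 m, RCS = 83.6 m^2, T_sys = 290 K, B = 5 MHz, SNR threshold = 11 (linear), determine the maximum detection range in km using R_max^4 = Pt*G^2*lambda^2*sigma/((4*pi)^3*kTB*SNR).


G_lin = 10^(42/10) = 15848.931925
R^4 = 47000 * 15848.931925^2 * 0.015^2 * 83.6 / ((4*pi)^3 * 1.38e-23 * 290 * 5000000.0 * 11)
R^4 = 5.08414e20 m^4
R_max = (5.08414e20)^(1/4) = 150160.0 m = 150.2 km

150.2 km


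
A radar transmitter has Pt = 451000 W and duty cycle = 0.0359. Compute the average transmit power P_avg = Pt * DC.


P_avg = 451000 * 0.0359 = 16190.9 W

16190.9 W


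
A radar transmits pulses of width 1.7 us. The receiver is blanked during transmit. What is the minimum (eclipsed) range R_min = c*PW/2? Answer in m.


R_min = 3e8 * 1.7e-6 / 2 = 255.0 m

255.0 m


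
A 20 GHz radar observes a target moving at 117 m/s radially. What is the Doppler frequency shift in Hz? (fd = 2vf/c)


fd = 2 * 117 * 20000000000.0 / 3e8 = 15600.0 Hz

15600.0 Hz


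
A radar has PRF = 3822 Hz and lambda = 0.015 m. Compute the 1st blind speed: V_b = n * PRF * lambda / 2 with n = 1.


V_blind = 1 * 3822 * 0.015 / 2 = 28.7 m/s

28.7 m/s


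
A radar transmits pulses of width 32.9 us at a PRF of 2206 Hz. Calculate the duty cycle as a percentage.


DC = 32.9e-6 * 2206 * 100 = 7.26%

7.26%


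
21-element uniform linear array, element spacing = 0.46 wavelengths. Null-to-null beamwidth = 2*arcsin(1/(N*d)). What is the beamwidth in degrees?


1/(N*d) = 1/(21*0.46) = 0.10352
BW = 2*arcsin(0.10352) = 11.9 degrees

11.9 degrees


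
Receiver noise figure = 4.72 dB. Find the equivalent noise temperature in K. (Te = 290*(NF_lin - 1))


NF_lin = 10^(4.72/10) = 2.964831
Te = 290 * (2.964831 - 1) = 569.8 K

569.8 K


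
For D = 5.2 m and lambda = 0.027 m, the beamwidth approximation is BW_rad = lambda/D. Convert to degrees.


BW_rad = 0.027 / 5.2 = 0.005192
BW_deg = 0.3 degrees

0.3 degrees


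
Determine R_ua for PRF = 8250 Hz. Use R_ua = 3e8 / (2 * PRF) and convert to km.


R_ua = 3e8 / (2 * 8250) = 18181.8 m = 18.2 km

18.2 km


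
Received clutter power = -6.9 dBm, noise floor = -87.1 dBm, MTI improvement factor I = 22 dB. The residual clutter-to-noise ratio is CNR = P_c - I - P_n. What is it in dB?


CNR = -6.9 - 22 - (-87.1) = 58.2 dB

58.2 dB


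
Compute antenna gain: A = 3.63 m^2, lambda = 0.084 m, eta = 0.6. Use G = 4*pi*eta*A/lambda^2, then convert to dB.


G_linear = 4*pi*0.6*3.63/0.084^2 = 3878.91
G_dB = 10*log10(3878.91) = 35.9 dB

35.9 dB


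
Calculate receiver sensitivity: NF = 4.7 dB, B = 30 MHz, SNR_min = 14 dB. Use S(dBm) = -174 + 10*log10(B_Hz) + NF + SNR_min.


10*log10(30000000.0) = 74.77
S = -174 + 74.77 + 4.7 + 14 = -80.5 dBm

-80.5 dBm


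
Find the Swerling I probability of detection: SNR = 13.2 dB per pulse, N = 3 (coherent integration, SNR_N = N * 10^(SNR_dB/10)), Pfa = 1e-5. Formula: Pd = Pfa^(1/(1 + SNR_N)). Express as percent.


SNR_lin = 10^(13.2/10) = 20.89296
SNR_N = 3 * 20.89296 = 62.67888
1/(1 + SNR_N) = 1/63.67888 = 0.0157038
Pd = (1e-5)^0.0157038 = 0.83461
Pd = 83.5%

83.5%


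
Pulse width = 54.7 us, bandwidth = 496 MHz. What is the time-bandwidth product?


TBP = 54.7 * 496 = 27131.2

27131.2


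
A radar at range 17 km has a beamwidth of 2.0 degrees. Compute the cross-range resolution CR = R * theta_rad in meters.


BW_rad = 0.034906585
CR = 17000 * 0.034906585 = 593.4 m

593.4 m


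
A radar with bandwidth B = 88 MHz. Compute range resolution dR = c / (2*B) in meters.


dR = 3e8 / (2 * 88000000.0) = 1.7 m

1.7 m


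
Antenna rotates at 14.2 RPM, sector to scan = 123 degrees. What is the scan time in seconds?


t = 123 / (14.2 * 360) * 60 = 1.44 s

1.44 s


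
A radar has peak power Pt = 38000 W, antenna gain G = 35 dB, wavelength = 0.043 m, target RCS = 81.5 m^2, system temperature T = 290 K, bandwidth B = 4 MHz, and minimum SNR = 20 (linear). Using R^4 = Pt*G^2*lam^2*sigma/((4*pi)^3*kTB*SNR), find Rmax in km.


G_lin = 10^(35/10) = 3162.27766
R^4 = 38000 * 3162.27766^2 * 0.043^2 * 81.5 / ((4*pi)^3 * 1.38e-23 * 290 * 4000000.0 * 20)
R^4 = 9.01325e19 m^4
R_max = (9.01325e19)^(1/4) = 97436.2 m = 97.4 km

97.4 km


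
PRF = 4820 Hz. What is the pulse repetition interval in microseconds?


PRI = 1/4820 = 0.0002074689 s = 207.5 us

207.5 us


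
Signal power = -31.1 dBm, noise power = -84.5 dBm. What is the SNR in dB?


SNR = -31.1 - (-84.5) = 53.4 dB

53.4 dB


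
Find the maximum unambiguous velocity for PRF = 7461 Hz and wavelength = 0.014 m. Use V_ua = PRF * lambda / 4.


V_ua = 7461 * 0.014 / 4 = 26.1 m/s

26.1 m/s


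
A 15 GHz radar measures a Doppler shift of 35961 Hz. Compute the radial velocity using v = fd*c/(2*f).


v = 35961 * 3e8 / (2 * 15000000000.0) = 359.6 m/s

359.6 m/s


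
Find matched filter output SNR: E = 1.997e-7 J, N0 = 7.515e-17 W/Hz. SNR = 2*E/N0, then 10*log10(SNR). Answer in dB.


SNR_lin = 2 * 1.997e-7 / 7.515e-17 = 5.315e9
SNR_dB = 10*log10(5.315e9) = 97.3 dB

97.3 dB


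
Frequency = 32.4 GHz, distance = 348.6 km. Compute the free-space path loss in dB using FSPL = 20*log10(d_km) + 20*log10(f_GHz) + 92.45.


20*log10(348.6) = 50.85
20*log10(32.4) = 30.21
FSPL = 173.5 dB

173.5 dB


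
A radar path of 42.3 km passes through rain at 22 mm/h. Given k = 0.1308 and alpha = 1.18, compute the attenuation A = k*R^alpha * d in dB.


gamma = 0.1308 * 22^1.18 = 5.01957 dB/km
A = 5.01957 * 42.3 = 212.33 dB

212.33 dB


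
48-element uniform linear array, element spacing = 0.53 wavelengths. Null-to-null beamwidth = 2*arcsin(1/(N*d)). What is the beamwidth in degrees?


1/(N*d) = 1/(48*0.53) = 0.039308
BW = 2*arcsin(0.039308) = 4.5 degrees

4.5 degrees


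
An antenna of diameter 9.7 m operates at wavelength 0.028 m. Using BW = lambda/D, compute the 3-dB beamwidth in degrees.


BW_rad = 0.028 / 9.7 = 0.002887
BW_deg = 0.17 degrees

0.17 degrees


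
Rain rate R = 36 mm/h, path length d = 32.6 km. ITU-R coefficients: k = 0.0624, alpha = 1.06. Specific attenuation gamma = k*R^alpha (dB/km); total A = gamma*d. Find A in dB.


gamma = 0.0624 * 36^1.06 = 2.785257 dB/km
A = 2.785257 * 32.6 = 90.8 dB

90.8 dB


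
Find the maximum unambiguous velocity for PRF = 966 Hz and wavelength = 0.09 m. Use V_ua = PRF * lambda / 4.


V_ua = 966 * 0.09 / 4 = 21.7 m/s

21.7 m/s


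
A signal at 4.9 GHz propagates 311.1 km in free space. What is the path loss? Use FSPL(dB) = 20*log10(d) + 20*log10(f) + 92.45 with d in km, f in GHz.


20*log10(311.1) = 49.86
20*log10(4.9) = 13.8
FSPL = 156.1 dB

156.1 dB


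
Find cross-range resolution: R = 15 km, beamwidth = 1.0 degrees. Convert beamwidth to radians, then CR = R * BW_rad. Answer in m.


BW_rad = 0.017453293
CR = 15000 * 0.017453293 = 261.8 m

261.8 m


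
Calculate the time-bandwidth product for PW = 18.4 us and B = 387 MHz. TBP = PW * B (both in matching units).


TBP = 18.4 * 387 = 7120.8

7120.8


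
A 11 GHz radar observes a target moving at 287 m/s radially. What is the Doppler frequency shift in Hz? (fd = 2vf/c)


fd = 2 * 287 * 11000000000.0 / 3e8 = 21046.7 Hz

21046.7 Hz


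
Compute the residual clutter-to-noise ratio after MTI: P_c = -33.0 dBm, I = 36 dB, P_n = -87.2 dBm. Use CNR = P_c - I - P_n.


CNR = -33.0 - 36 - (-87.2) = 18.2 dB

18.2 dB


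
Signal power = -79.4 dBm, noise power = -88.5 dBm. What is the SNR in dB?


SNR = -79.4 - (-88.5) = 9.1 dB

9.1 dB


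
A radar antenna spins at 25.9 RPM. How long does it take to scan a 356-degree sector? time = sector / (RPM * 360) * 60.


t = 356 / (25.9 * 360) * 60 = 2.29 s

2.29 s


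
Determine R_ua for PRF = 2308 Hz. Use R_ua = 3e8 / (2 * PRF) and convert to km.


R_ua = 3e8 / (2 * 2308) = 64991.3 m = 65.0 km

65.0 km


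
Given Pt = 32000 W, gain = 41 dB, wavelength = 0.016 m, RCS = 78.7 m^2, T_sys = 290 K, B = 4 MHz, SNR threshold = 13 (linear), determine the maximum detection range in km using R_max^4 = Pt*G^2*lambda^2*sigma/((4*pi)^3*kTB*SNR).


G_lin = 10^(41/10) = 12589.254118
R^4 = 32000 * 12589.254118^2 * 0.016^2 * 78.7 / ((4*pi)^3 * 1.38e-23 * 290 * 4000000.0 * 13)
R^4 = 2.47431e20 m^4
R_max = (2.47431e20)^(1/4) = 125419.1 m = 125.4 km

125.4 km


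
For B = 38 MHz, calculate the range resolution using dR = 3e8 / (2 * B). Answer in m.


dR = 3e8 / (2 * 38000000.0) = 3.95 m

3.95 m


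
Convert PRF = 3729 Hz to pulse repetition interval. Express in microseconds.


PRI = 1/3729 = 0.0002681684 s = 268.2 us

268.2 us


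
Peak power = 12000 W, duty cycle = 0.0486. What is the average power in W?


P_avg = 12000 * 0.0486 = 583.2 W

583.2 W


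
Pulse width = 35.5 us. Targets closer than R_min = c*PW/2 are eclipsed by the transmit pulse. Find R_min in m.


R_min = 3e8 * 35.5e-6 / 2 = 5325.0 m

5325.0 m


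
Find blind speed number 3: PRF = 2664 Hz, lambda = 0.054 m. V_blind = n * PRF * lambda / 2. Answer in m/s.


V_blind = 3 * 2664 * 0.054 / 2 = 215.8 m/s

215.8 m/s


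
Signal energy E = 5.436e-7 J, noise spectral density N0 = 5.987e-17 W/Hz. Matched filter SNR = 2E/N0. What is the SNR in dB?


SNR_lin = 2 * 5.436e-7 / 5.987e-17 = 1.816e10
SNR_dB = 10*log10(1.816e10) = 102.6 dB

102.6 dB


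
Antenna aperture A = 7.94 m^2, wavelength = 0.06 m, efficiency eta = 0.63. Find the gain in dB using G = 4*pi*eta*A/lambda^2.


G_linear = 4*pi*0.63*7.94/0.06^2 = 17460.97
G_dB = 10*log10(17460.97) = 42.4 dB

42.4 dB


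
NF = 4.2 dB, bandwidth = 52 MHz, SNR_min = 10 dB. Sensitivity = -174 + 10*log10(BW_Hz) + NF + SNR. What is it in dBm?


10*log10(52000000.0) = 77.16
S = -174 + 77.16 + 4.2 + 10 = -82.6 dBm

-82.6 dBm


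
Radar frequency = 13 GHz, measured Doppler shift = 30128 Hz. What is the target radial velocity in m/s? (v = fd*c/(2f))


v = 30128 * 3e8 / (2 * 13000000000.0) = 347.6 m/s

347.6 m/s


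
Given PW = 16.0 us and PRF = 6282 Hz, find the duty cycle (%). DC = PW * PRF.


DC = 16.0e-6 * 6282 * 100 = 10.05%

10.05%


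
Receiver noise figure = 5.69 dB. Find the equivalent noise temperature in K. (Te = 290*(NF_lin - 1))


NF_lin = 10^(5.69/10) = 3.706807
Te = 290 * (3.706807 - 1) = 785.0 K

785.0 K


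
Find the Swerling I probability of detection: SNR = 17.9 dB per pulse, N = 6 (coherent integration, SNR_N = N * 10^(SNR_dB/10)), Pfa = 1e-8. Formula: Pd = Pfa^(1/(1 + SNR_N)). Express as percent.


SNR_lin = 10^(17.9/10) = 61.6595
SNR_N = 6 * 61.6595 = 369.957
1/(1 + SNR_N) = 1/370.957 = 0.0026957
Pd = (1e-8)^0.0026957 = 0.95156
Pd = 95.2%

95.2%


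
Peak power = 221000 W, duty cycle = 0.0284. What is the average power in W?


P_avg = 221000 * 0.0284 = 6276.4 W

6276.4 W


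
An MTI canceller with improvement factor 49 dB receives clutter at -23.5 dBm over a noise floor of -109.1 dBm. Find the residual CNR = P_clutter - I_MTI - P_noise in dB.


CNR = -23.5 - 49 - (-109.1) = 36.6 dB

36.6 dB


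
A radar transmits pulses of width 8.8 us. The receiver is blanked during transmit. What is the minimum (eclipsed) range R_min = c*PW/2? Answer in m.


R_min = 3e8 * 8.8e-6 / 2 = 1320.0 m

1320.0 m


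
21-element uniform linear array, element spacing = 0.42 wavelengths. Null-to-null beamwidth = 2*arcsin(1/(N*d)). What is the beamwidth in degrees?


1/(N*d) = 1/(21*0.42) = 0.113379
BW = 2*arcsin(0.113379) = 13.0 degrees

13.0 degrees


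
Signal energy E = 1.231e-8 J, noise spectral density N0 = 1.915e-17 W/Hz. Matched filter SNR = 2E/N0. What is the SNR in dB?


SNR_lin = 2 * 1.231e-8 / 1.915e-17 = 1.286e9
SNR_dB = 10*log10(1.286e9) = 91.1 dB

91.1 dB


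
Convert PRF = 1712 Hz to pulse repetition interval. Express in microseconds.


PRI = 1/1712 = 0.0005841121 s = 584.1 us

584.1 us


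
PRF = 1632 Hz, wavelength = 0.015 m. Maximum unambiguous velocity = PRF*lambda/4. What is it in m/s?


V_ua = 1632 * 0.015 / 4 = 6.1 m/s

6.1 m/s


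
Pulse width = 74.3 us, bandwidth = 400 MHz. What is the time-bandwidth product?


TBP = 74.3 * 400 = 29720.0

29720.0


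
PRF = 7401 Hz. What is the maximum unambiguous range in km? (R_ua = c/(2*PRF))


R_ua = 3e8 / (2 * 7401) = 20267.5 m = 20.3 km

20.3 km


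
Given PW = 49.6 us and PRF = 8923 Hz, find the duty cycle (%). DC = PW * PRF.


DC = 49.6e-6 * 8923 * 100 = 44.26%

44.26%


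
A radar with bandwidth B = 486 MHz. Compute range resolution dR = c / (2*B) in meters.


dR = 3e8 / (2 * 486000000.0) = 0.31 m

0.31 m


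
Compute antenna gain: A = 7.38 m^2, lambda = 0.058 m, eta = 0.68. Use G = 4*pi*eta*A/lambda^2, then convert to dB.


G_linear = 4*pi*0.68*7.38/0.058^2 = 18746.45
G_dB = 10*log10(18746.45) = 42.7 dB

42.7 dB


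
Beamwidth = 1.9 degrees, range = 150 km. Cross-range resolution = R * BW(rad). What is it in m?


BW_rad = 0.033161256
CR = 150000 * 0.033161256 = 4974.2 m

4974.2 m


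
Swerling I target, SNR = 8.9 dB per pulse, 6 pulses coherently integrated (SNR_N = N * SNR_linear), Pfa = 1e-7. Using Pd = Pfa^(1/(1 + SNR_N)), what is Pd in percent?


SNR_lin = 10^(8.9/10) = 7.76247
SNR_N = 6 * 7.76247 = 46.57482
1/(1 + SNR_N) = 1/47.57482 = 0.0210195
Pd = (1e-7)^0.0210195 = 0.71263
Pd = 71.3%

71.3%


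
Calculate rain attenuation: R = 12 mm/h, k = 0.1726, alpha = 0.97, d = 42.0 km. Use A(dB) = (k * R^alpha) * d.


gamma = 0.1726 * 12^0.97 = 1.922413 dB/km
A = 1.922413 * 42.0 = 80.74 dB

80.74 dB


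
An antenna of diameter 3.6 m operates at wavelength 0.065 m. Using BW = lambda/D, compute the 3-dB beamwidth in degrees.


BW_rad = 0.065 / 3.6 = 0.018056
BW_deg = 1.03 degrees

1.03 degrees


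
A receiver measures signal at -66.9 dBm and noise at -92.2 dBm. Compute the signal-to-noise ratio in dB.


SNR = -66.9 - (-92.2) = 25.3 dB

25.3 dB


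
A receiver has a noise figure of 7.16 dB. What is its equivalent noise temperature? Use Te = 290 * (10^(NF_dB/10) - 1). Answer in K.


NF_lin = 10^(7.16/10) = 5.19996
Te = 290 * (5.19996 - 1) = 1218.0 K

1218.0 K


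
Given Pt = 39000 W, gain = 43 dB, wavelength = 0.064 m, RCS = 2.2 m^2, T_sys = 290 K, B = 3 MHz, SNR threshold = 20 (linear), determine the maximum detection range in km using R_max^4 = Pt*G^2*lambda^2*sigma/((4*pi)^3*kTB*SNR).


G_lin = 10^(43/10) = 19952.62315
R^4 = 39000 * 19952.62315^2 * 0.064^2 * 2.2 / ((4*pi)^3 * 1.38e-23 * 290 * 3000000.0 * 20)
R^4 = 2.93622e20 m^4
R_max = (2.93622e20)^(1/4) = 130902.3 m = 130.9 km

130.9 km


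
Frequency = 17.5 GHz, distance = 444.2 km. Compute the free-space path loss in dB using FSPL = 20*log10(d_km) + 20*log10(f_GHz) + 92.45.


20*log10(444.2) = 52.95
20*log10(17.5) = 24.86
FSPL = 170.3 dB

170.3 dB


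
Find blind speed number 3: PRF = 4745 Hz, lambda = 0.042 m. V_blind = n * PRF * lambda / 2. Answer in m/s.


V_blind = 3 * 4745 * 0.042 / 2 = 298.9 m/s

298.9 m/s


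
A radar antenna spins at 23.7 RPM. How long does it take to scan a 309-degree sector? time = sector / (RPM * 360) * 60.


t = 309 / (23.7 * 360) * 60 = 2.17 s

2.17 s


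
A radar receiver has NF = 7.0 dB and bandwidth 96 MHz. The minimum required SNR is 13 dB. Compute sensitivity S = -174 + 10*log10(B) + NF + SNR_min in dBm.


10*log10(96000000.0) = 79.82
S = -174 + 79.82 + 7.0 + 13 = -74.2 dBm

-74.2 dBm


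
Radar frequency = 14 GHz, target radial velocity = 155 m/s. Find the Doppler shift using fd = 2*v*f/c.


fd = 2 * 155 * 14000000000.0 / 3e8 = 14466.7 Hz

14466.7 Hz


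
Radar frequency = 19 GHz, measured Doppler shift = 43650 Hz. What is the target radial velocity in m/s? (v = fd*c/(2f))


v = 43650 * 3e8 / (2 * 19000000000.0) = 344.6 m/s

344.6 m/s


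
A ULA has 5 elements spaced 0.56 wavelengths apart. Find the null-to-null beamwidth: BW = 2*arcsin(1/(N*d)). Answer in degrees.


1/(N*d) = 1/(5*0.56) = 0.357143
BW = 2*arcsin(0.357143) = 41.8 degrees

41.8 degrees


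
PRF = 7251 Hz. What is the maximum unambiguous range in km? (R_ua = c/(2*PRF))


R_ua = 3e8 / (2 * 7251) = 20686.8 m = 20.7 km

20.7 km


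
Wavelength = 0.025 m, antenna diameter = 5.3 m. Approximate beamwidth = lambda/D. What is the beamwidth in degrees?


BW_rad = 0.025 / 5.3 = 0.004717
BW_deg = 0.27 degrees

0.27 degrees


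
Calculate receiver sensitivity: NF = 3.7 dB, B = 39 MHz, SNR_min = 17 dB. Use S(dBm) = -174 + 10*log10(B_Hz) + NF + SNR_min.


10*log10(39000000.0) = 75.91
S = -174 + 75.91 + 3.7 + 17 = -77.4 dBm

-77.4 dBm


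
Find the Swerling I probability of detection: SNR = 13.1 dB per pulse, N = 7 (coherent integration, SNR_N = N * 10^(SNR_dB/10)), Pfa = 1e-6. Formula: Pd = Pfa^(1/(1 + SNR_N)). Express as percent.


SNR_lin = 10^(13.1/10) = 20.41738
SNR_N = 7 * 20.41738 = 142.92166
1/(1 + SNR_N) = 1/143.92166 = 0.0069482
Pd = (1e-6)^0.0069482 = 0.90847
Pd = 90.8%

90.8%


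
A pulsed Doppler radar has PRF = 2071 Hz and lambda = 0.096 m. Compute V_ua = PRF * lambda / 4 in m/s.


V_ua = 2071 * 0.096 / 4 = 49.7 m/s

49.7 m/s


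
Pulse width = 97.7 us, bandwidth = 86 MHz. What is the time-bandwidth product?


TBP = 97.7 * 86 = 8402.2

8402.2


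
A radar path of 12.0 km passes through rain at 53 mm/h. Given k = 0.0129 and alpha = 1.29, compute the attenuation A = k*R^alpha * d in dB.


gamma = 0.0129 * 53^1.29 = 2.162248 dB/km
A = 2.162248 * 12.0 = 25.95 dB

25.95 dB


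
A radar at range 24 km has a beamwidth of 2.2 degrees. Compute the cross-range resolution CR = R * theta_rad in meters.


BW_rad = 0.038397244
CR = 24000 * 0.038397244 = 921.5 m

921.5 m


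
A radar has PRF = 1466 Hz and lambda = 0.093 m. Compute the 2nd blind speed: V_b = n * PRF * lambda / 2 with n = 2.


V_blind = 2 * 1466 * 0.093 / 2 = 136.3 m/s

136.3 m/s


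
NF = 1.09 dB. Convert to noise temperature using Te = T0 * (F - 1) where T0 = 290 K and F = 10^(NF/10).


NF_lin = 10^(1.09/10) = 1.285287
Te = 290 * (1.285287 - 1) = 82.7 K

82.7 K


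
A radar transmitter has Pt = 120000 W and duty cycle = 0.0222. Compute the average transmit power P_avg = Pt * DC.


P_avg = 120000 * 0.0222 = 2664.0 W

2664.0 W


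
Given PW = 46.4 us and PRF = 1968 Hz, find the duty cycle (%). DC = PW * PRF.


DC = 46.4e-6 * 1968 * 100 = 9.13%

9.13%


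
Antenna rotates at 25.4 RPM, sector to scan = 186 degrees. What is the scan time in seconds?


t = 186 / (25.4 * 360) * 60 = 1.22 s

1.22 s


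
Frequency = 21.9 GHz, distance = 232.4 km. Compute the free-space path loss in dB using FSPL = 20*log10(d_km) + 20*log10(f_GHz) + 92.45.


20*log10(232.4) = 47.32
20*log10(21.9) = 26.81
FSPL = 166.6 dB

166.6 dB


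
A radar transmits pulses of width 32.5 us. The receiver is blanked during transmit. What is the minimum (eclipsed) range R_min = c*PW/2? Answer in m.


R_min = 3e8 * 32.5e-6 / 2 = 4875.0 m

4875.0 m


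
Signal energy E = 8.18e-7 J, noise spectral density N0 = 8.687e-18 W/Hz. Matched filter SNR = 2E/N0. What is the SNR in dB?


SNR_lin = 2 * 8.18e-7 / 8.687e-18 = 1.883e11
SNR_dB = 10*log10(1.883e11) = 112.7 dB

112.7 dB


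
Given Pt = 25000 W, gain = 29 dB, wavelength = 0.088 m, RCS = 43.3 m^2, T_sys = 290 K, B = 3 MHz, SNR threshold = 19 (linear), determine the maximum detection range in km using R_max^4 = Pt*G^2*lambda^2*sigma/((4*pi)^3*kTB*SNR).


G_lin = 10^(29/10) = 794.328235
R^4 = 25000 * 794.328235^2 * 0.088^2 * 43.3 / ((4*pi)^3 * 1.38e-23 * 290 * 3000000.0 * 19)
R^4 = 1.16845e19 m^4
R_max = (1.16845e19)^(1/4) = 58465.9 m = 58.5 km

58.5 km


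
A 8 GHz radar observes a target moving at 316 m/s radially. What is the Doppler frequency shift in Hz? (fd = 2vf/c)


fd = 2 * 316 * 8000000000.0 / 3e8 = 16853.3 Hz

16853.3 Hz


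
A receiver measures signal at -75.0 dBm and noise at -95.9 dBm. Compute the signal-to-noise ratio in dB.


SNR = -75.0 - (-95.9) = 20.9 dB

20.9 dB


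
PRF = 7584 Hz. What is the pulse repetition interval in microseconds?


PRI = 1/7584 = 0.0001318565 s = 131.9 us

131.9 us


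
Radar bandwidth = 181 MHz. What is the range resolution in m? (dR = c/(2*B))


dR = 3e8 / (2 * 181000000.0) = 0.83 m

0.83 m


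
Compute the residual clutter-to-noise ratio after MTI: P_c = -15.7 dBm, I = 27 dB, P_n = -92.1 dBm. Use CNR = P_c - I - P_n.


CNR = -15.7 - 27 - (-92.1) = 49.4 dB

49.4 dB


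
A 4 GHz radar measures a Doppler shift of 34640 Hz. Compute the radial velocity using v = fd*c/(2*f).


v = 34640 * 3e8 / (2 * 4000000000.0) = 1299.0 m/s

1299.0 m/s


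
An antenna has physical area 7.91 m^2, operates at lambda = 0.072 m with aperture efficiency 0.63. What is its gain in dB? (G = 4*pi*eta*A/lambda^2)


G_linear = 4*pi*0.63*7.91/0.072^2 = 12079.86
G_dB = 10*log10(12079.86) = 40.8 dB

40.8 dB


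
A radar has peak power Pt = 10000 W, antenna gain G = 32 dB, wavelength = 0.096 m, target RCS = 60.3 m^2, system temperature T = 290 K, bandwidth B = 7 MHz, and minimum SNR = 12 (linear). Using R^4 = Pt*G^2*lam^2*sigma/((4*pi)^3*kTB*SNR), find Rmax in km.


G_lin = 10^(32/10) = 1584.893192
R^4 = 10000 * 1584.893192^2 * 0.096^2 * 60.3 / ((4*pi)^3 * 1.38e-23 * 290 * 7000000.0 * 12)
R^4 = 2.09254e19 m^4
R_max = (2.09254e19)^(1/4) = 67634.5 m = 67.6 km

67.6 km


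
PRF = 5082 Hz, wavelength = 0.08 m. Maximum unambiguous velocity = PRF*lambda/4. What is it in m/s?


V_ua = 5082 * 0.08 / 4 = 101.6 m/s

101.6 m/s


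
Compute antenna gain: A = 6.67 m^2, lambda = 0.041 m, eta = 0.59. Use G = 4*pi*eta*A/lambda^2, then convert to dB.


G_linear = 4*pi*0.59*6.67/0.041^2 = 29418.46
G_dB = 10*log10(29418.46) = 44.7 dB

44.7 dB


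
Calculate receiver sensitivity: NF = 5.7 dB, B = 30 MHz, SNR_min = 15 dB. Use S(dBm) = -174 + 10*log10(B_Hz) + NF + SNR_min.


10*log10(30000000.0) = 74.77
S = -174 + 74.77 + 5.7 + 15 = -78.5 dBm

-78.5 dBm


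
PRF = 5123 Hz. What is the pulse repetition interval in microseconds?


PRI = 1/5123 = 0.0001951981 s = 195.2 us

195.2 us


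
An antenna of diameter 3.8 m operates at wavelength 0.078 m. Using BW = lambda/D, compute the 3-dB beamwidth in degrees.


BW_rad = 0.078 / 3.8 = 0.020526
BW_deg = 1.18 degrees

1.18 degrees


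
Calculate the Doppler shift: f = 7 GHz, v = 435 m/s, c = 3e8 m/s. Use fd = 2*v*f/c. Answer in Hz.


fd = 2 * 435 * 7000000000.0 / 3e8 = 20300.0 Hz

20300.0 Hz


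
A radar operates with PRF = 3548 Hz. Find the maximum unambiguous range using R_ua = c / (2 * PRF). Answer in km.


R_ua = 3e8 / (2 * 3548) = 42277.3 m = 42.3 km

42.3 km


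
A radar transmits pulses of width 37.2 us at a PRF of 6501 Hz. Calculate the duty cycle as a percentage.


DC = 37.2e-6 * 6501 * 100 = 24.18%

24.18%


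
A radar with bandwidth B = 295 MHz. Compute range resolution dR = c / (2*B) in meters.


dR = 3e8 / (2 * 295000000.0) = 0.51 m

0.51 m


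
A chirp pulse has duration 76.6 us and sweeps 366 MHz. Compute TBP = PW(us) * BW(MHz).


TBP = 76.6 * 366 = 28035.6

28035.6


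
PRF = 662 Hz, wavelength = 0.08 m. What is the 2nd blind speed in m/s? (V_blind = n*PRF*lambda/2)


V_blind = 2 * 662 * 0.08 / 2 = 53.0 m/s

53.0 m/s


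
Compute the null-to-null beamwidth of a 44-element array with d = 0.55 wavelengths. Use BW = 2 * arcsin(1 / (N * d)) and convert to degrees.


1/(N*d) = 1/(44*0.55) = 0.041322
BW = 2*arcsin(0.041322) = 4.7 degrees

4.7 degrees


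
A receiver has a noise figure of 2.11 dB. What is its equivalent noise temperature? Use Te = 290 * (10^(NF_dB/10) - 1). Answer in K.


NF_lin = 10^(2.11/10) = 1.625549
Te = 290 * (1.625549 - 1) = 181.4 K

181.4 K


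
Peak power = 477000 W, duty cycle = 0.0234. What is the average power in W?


P_avg = 477000 * 0.0234 = 11161.8 W

11161.8 W


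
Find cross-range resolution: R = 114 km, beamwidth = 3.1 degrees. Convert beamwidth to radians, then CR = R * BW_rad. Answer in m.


BW_rad = 0.054105207
CR = 114000 * 0.054105207 = 6168.0 m

6168.0 m


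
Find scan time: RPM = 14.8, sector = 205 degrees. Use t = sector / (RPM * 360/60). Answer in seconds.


t = 205 / (14.8 * 360) * 60 = 2.31 s

2.31 s


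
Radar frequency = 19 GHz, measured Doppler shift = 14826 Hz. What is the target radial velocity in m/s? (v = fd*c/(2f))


v = 14826 * 3e8 / (2 * 19000000000.0) = 117.0 m/s

117.0 m/s


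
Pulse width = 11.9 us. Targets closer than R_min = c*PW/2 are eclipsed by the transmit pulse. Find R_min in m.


R_min = 3e8 * 11.9e-6 / 2 = 1785.0 m

1785.0 m


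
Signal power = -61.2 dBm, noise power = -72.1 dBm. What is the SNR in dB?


SNR = -61.2 - (-72.1) = 10.9 dB

10.9 dB


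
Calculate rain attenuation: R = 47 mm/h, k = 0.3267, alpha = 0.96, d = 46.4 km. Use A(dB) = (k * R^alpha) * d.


gamma = 0.3267 * 47^0.96 = 13.163248 dB/km
A = 13.163248 * 46.4 = 610.77 dB

610.77 dB


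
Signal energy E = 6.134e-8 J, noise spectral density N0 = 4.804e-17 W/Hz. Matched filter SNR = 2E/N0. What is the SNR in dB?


SNR_lin = 2 * 6.134e-8 / 4.804e-17 = 2.554e9
SNR_dB = 10*log10(2.554e9) = 94.1 dB

94.1 dB


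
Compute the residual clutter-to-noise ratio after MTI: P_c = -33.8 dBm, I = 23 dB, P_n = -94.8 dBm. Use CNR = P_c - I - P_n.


CNR = -33.8 - 23 - (-94.8) = 38.0 dB

38.0 dB


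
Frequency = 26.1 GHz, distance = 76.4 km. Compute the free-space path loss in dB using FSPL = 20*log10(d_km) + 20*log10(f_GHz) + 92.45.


20*log10(76.4) = 37.66
20*log10(26.1) = 28.33
FSPL = 158.4 dB

158.4 dB


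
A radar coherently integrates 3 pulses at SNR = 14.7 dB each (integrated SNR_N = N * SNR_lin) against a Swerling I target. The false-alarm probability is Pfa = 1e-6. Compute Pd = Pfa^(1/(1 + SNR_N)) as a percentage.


SNR_lin = 10^(14.7/10) = 29.51209
SNR_N = 3 * 29.51209 = 88.53627
1/(1 + SNR_N) = 1/89.53627 = 0.0111687
Pd = (1e-6)^0.0111687 = 0.85701
Pd = 85.7%

85.7%


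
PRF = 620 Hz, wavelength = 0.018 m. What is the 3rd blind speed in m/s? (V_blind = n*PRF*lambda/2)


V_blind = 3 * 620 * 0.018 / 2 = 16.7 m/s

16.7 m/s


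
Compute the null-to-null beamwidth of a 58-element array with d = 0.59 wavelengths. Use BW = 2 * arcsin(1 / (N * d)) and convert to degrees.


1/(N*d) = 1/(58*0.59) = 0.029223
BW = 2*arcsin(0.029223) = 3.3 degrees

3.3 degrees


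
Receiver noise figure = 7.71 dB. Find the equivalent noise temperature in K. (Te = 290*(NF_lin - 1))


NF_lin = 10^(7.71/10) = 5.902011
Te = 290 * (5.902011 - 1) = 1421.6 K

1421.6 K


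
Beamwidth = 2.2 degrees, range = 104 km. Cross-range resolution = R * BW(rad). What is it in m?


BW_rad = 0.038397244
CR = 104000 * 0.038397244 = 3993.3 m

3993.3 m


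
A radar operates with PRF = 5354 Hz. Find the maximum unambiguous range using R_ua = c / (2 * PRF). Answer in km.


R_ua = 3e8 / (2 * 5354) = 28016.4 m = 28.0 km

28.0 km


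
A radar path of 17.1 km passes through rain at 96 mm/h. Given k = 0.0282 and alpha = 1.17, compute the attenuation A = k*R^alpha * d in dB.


gamma = 0.0282 * 96^1.17 = 5.881749 dB/km
A = 5.881749 * 17.1 = 100.58 dB

100.58 dB
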